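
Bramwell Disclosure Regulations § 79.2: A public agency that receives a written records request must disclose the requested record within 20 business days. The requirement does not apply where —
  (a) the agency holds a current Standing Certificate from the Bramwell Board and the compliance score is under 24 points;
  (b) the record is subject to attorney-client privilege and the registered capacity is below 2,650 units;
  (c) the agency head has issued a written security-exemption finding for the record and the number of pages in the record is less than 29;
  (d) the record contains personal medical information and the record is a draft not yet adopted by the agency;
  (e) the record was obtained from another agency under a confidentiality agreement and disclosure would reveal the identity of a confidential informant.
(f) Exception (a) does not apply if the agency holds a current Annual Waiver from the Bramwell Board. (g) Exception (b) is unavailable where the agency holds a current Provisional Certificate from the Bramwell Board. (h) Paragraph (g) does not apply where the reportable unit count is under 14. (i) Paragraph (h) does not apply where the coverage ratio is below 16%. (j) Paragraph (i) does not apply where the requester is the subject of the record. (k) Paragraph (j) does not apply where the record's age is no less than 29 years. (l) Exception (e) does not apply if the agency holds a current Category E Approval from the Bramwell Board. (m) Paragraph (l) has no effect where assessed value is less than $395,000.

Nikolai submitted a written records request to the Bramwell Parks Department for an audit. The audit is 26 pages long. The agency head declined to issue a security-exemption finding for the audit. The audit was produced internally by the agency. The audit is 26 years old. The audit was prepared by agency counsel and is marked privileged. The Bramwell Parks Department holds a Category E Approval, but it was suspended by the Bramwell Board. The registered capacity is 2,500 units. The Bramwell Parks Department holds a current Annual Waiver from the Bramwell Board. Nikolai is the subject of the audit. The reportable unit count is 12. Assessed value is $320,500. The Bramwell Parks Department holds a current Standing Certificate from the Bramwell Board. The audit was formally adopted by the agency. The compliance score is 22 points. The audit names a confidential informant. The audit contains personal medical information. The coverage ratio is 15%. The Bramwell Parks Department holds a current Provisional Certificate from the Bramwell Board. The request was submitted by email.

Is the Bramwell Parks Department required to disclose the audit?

No — exception (b) applies; the Bramwell Parks Department is not required to disclose the audit.

Exception (a): a current Standing Certificate is held; the compliance score is 22 points, under the 24 points limit — every condition holds. But applying paragraph (f): (f) operates — a current Annual Waiver is held. So (a) is unavailable.
Exception (b)'s conditions are all satisfied: the audit is privileged; the registered capacity is 2,500 units, below the 2,650 units limit. Considering the limiting provisions: (g) is triggered (a current Provisional Certificate is held), but yields to (h): (h) is triggered — the reportable unit count is 12, under the 14 limit. (i) operates (the coverage ratio is 15%, below the 16% limit), but is displaced by (j): (j) operates against (i): Nikolai is the subject of the audit. (k), which would lift (j), is not engaged — the record's age is 26 years, short of 29 years. (b) remains available.
Exception (c) fails — the agency head declined to issue a security-exemption finding.
Exception (d) requires that the record is a draft not yet adopted by the agency; but the audit has been formally adopted, so (d) is unavailable.
Exception (e) fails — the audit was produced internally.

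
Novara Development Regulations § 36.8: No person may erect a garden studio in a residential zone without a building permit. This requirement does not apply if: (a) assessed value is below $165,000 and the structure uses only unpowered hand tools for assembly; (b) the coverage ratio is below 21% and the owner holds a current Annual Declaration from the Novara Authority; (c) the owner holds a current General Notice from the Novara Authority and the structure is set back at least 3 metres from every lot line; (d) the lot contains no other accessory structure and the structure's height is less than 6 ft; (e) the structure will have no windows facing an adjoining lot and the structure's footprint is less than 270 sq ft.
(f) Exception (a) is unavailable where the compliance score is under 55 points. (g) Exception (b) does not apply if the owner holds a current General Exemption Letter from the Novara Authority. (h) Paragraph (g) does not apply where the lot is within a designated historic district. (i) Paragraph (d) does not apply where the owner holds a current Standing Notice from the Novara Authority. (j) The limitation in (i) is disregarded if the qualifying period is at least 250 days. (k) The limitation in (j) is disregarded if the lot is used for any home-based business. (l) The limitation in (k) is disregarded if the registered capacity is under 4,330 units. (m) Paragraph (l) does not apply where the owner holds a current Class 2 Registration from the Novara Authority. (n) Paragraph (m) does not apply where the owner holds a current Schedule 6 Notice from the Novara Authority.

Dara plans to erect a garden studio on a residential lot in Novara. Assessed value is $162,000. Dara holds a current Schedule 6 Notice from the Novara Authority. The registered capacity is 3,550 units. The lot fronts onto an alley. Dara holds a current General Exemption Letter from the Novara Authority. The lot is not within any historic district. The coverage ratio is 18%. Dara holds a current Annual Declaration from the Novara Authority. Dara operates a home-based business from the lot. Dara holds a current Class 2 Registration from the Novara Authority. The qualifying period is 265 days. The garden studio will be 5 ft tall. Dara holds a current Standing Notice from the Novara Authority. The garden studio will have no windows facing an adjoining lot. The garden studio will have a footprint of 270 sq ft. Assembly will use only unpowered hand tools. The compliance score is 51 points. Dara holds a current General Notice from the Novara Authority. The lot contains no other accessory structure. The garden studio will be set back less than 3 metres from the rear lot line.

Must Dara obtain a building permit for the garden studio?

Exception (a) is satisfied on its face — assessed value is $162,000, below the $165,000 limit; assembly uses only hand tools. But: (f) applies — the compliance score is 51 points, under the 55 points limit. (a) is therefore removed.
All of (b)'s requirements are met (the coverage ratio is 18%, below the 21% limit; a current Annual Declaration is held). But: (g) operates — a current General Exemption Letter is held. (h) is not triggered (the lot is not in a historic district), so (g) stands. Exception (b) does not apply.
Exception (c) requires that the structure is set back at least 3 metres from every lot line; but the rear setback is under 3 m, so (c) is unavailable.
All of (d)'s requirements are met (the lot has no other accessory structure; the structure's height is 5 ft, less than the 6 ft limit). Applying paragraphs (i)–(n): (i) would limit (d) — a current Standing Notice is held — but (j) sets (i) aside: (j) applies — the qualifying period is 265 days, meeting the 250 days threshold. (k) applies (a home-based business operates on the lot), but is set aside by (l): (l) operates against (k): the registered capacity is 3,550 units, under the 4,330 units limit. (m) would limit (l) — a current Class 2 Registration is held — but (n) sets (m) aside: (n) is triggered — a current Schedule 6 Notice is held. Exception (d) stands.
Exception (e) fails — the structure's footprint is 270 sq ft, not less than 270 sq ft.

No — exception (d) applies; Dara does not need a building permit.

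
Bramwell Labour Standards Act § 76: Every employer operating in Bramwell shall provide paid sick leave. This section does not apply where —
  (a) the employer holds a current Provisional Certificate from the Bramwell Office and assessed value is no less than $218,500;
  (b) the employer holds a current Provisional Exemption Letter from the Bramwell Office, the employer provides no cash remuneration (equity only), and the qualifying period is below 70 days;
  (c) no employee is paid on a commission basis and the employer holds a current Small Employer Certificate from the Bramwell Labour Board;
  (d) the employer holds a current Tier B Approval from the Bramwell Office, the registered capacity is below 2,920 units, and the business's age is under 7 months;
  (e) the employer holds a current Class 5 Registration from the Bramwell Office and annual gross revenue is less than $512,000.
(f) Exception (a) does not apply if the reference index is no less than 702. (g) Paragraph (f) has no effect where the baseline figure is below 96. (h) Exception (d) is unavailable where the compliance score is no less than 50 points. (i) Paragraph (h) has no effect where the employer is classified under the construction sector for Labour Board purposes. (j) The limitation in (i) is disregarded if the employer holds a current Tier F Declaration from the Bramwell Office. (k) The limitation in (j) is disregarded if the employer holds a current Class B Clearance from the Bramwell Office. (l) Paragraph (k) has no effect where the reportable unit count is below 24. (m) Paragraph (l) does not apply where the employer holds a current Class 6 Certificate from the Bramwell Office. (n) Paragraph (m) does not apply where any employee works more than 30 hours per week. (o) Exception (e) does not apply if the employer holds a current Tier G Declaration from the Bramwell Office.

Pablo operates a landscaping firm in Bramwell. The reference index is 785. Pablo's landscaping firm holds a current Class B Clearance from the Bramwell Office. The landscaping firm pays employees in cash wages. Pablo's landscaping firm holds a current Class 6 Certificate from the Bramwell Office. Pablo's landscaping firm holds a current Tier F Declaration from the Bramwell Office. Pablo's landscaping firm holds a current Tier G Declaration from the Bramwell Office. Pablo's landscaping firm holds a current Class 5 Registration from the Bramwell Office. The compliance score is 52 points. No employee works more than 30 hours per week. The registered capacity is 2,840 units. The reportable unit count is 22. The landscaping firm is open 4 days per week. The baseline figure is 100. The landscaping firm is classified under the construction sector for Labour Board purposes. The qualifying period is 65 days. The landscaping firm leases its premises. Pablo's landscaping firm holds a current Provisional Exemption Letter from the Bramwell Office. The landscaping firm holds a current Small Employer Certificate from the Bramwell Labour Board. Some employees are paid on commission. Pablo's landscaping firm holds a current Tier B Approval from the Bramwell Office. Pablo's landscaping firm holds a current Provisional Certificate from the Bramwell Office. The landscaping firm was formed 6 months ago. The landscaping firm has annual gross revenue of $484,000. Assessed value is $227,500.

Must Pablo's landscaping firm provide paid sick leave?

No — exception (d) applies; Pablo's landscaping firm is not required to provide paid sick leave.

All of (a)'s requirements are met (a current Provisional Certificate is held; assessed value is $227,500, meeting the $218,500 threshold). However, paragraphs (f)–(g) must be considered: (f) operates against (a): the reference index is 785, meeting the 702 threshold. (g), which would lift (f), is inapplicable — the baseline figure is 100, not below 96. (a) is therefore removed.
Exception (b) requires that the employer provides no cash remuneration (equity only); but employees are paid cash wages, so (b) is unavailable.
Exception (c) requires that no employee is paid on a commission basis; but some employees are paid on commission, so (c) is unavailable.
Exception (d)'s conditions are all satisfied: a current Tier B Approval is held; the registered capacity is 2,840 units, below the 2,920 units limit; the business's age is 6 months, under the 7 months limit. Applying paragraphs (h)–(n): (h) would limit (d) — the compliance score is 52 points, meeting the 50 points threshold — but (i) sets (h) aside: (i) operates against (h): the landscaping firm is classified under the construction sector. (j) applies (a current Tier F Declaration is held), but is set aside by (k): (k) operates against (j): a current Class B Clearance is held. (l) would limit (k) — the reportable unit count is 22, below the 24 limit — but (m) sets (l) aside: (m) operates against (l): a current Class 6 Certificate is held. (n), which would lift (m), is not engaged — no employee exceeds 30 hours/week. So (d) applies.
Exception (e) is satisfied on its face — a current Class 5 Registration is held; annual gross revenue is $484,000, less than the $512,000 limit. However, paragraph (o) must be considered: (o) is triggered — a current Tier G Declaration is held. (e) is therefore removed.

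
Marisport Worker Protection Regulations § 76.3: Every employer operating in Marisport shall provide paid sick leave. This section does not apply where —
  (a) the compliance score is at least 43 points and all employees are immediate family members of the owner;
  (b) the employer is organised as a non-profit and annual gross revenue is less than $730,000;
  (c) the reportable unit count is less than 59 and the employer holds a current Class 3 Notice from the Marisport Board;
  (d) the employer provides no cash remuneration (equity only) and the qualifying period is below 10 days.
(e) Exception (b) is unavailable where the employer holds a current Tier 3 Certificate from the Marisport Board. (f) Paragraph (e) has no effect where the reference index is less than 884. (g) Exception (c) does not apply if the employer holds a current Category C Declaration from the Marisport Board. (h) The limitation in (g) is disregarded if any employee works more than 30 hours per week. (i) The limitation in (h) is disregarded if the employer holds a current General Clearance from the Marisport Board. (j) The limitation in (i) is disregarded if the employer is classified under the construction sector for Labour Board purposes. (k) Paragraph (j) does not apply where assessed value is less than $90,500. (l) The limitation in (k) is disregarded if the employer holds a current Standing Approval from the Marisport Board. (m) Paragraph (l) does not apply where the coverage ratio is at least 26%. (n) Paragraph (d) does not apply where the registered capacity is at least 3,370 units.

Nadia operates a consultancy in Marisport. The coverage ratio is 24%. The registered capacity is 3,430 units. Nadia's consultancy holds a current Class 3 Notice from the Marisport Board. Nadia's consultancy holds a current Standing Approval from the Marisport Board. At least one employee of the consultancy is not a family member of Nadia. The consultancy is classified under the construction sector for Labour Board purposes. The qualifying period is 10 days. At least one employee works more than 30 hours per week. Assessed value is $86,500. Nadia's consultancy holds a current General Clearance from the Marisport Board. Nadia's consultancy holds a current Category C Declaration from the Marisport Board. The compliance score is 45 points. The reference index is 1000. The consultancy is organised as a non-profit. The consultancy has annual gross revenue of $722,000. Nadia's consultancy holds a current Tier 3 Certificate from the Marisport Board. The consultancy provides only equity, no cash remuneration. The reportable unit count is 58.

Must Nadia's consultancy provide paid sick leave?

No — exception (c) applies; Nadia's consultancy is not required to provide paid sick leave.

Exception (a) fails — at least one employee is not a family member.
All of (b)'s requirements are met (the employer is a non-profit; annual gross revenue is $722,000, less than the $730,000 limit). Turning to paragraphs (e)–(f): (e) operates against (b): a current Tier 3 Certificate is held. (f), which would lift (e), is inapplicable — the reference index is 1,000, not less than 884. So (b) is unavailable.
Exception (c): the reportable unit count is 58, less than the 59 limit; a current Class 3 Notice is held — every condition holds. Under paragraphs (g)–(m): (g) would limit (c) — a current Category C Declaration is held — but (h) sets (g) aside: (h) operates — at least one employee exceeds 30 hours/week. (i) is triggered (a current General Clearance is held), but is set aside by (j): (j) operates against (i): the consultancy is classified under the construction sector. (k) operates (assessed value is $86,500, less than the $90,500 limit), but is overridden by (l): (l) operates against (k): a current Standing Approval is held. (m), which would lift (l), is inapplicable — the coverage ratio is 24%, short of 26%. So (c) applies.
Exception (d) does not apply: the qualifying period is 10 days, not below 10 days.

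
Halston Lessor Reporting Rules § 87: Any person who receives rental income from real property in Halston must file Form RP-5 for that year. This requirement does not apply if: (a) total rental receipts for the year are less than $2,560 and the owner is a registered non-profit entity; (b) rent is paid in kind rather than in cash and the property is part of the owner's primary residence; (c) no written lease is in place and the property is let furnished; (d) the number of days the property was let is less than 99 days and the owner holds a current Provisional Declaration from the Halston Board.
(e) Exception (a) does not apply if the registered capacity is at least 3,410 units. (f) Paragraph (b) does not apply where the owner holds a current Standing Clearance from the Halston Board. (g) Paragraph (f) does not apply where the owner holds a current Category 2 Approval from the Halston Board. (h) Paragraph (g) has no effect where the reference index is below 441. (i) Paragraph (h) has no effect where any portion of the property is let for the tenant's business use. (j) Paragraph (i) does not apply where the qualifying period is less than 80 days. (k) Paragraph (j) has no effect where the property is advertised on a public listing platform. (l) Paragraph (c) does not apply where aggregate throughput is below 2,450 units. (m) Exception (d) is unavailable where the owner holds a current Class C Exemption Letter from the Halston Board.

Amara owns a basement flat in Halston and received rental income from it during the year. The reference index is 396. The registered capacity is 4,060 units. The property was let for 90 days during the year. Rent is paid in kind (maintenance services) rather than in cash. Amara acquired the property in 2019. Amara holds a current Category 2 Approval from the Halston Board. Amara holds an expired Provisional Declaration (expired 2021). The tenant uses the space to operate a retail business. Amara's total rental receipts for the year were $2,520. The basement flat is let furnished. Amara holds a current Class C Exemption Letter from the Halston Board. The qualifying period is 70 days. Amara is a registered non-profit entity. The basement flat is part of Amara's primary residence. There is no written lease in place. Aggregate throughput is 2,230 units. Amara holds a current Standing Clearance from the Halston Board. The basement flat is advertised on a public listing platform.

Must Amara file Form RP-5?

No — exception (b) applies; Amara is not required to file Form RP-5.

All of (a)'s requirements are met (total rental receipts for the year are $2,520, less than the $2,560 limit; Amara is a registered non-profit). But: (e) operates against (a): the registered capacity is 4,060 units, meeting the 3,410 units threshold. (a) is therefore removed.
Exception (b) is satisfied on its face — rent is paid in kind; the basement flat is part of the primary residence. Under paragraphs (f)–(k): (f) would limit (b) — a current Standing Clearance is held — but (g) sets (f) aside: (g) is triggered — a current Category 2 Approval is held. (h) would limit (g) — the reference index is 396, below the 441 limit — but (i) sets (h) aside: (i) operates against (h): the space is let for business use. (j) is engaged (the qualifying period is 70 days, less than the 80 days limit), but is set aside by (k): (k) is engaged — the property is publicly advertised. (b) remains available.
Exception (c) is satisfied on its face — there is no written lease; the property is let furnished. But: (l) operates — aggregate throughput is 2,230 units, below the 2,450 units limit. (c) is therefore removed.
Exception (d) requires that the owner holds a current Provisional Declaration from the Halston Board; but the Provisional Declaration is not current, so (d) is unavailable.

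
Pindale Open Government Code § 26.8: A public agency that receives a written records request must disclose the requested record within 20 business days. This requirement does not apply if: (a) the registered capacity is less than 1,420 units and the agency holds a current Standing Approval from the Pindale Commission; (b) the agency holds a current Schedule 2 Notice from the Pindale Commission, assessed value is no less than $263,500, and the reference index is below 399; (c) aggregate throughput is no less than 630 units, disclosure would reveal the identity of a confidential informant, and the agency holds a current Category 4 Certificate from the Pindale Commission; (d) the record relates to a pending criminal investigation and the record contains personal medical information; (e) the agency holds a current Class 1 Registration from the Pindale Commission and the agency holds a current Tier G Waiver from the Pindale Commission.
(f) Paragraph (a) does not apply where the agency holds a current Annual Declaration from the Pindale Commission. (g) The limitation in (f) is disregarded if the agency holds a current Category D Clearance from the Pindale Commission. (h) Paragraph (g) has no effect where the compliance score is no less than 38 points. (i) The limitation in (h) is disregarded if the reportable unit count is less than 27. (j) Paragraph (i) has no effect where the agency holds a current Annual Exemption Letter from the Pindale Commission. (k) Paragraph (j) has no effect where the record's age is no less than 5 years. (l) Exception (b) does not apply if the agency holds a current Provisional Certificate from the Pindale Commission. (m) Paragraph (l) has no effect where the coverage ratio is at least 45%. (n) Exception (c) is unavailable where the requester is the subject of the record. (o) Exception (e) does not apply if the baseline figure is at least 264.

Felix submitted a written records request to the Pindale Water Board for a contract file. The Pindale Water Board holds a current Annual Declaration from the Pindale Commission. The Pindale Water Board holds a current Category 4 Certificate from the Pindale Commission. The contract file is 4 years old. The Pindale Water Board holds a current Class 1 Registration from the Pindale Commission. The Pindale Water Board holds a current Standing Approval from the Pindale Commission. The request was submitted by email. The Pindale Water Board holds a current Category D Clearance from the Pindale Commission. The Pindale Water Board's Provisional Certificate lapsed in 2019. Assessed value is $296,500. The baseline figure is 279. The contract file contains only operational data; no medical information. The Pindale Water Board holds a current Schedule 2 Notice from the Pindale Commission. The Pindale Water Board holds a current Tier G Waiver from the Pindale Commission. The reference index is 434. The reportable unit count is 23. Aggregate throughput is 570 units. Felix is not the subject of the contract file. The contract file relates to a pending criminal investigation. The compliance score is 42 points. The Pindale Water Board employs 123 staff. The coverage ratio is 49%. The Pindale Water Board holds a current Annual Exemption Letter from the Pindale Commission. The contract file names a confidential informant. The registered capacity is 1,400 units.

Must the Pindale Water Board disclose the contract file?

Exception (a)'s conditions are all satisfied: the registered capacity is 1,400 units, less than the 1,420 units limit; a current Standing Approval is held. However, paragraphs (f)–(k) must be considered: (f) applies — a current Annual Declaration is held. (g) would limit (f) — a current Category D Clearance is held — but (h) sets (g) aside: (h) is engaged — the compliance score is 42 points, meeting the 38 points threshold. (i) would limit (h) — the reportable unit count is 23, less than the 27 limit — but (j) sets (i) aside: (j) operates against (i): a current Annual Exemption Letter is held. (k), which would lift (j), is inapplicable — the record's age is 4 years, short of 5 years. Exception (a) does not apply.
Exception (b) does not apply: the reference index is 434, not below 399.
Exception (c) requires that aggregate throughput is no less than 630 units; but aggregate throughput is 570 units, short of 630 units, so (c) is unavailable.
Exception (d) requires that the record contains personal medical information; but the contract file contains only operational data, so (d) is unavailable.
Exception (e) is satisfied on its face — a current Class 1 Registration is held; a current Tier G Waiver is held. However, paragraph (o) must be considered: (o) is engaged — the baseline figure is 279, meeting the 264 threshold. So (e) is unavailable.
No exception displaces § 26.8.

Yes — the Pindale Water Board must disclose the contract file.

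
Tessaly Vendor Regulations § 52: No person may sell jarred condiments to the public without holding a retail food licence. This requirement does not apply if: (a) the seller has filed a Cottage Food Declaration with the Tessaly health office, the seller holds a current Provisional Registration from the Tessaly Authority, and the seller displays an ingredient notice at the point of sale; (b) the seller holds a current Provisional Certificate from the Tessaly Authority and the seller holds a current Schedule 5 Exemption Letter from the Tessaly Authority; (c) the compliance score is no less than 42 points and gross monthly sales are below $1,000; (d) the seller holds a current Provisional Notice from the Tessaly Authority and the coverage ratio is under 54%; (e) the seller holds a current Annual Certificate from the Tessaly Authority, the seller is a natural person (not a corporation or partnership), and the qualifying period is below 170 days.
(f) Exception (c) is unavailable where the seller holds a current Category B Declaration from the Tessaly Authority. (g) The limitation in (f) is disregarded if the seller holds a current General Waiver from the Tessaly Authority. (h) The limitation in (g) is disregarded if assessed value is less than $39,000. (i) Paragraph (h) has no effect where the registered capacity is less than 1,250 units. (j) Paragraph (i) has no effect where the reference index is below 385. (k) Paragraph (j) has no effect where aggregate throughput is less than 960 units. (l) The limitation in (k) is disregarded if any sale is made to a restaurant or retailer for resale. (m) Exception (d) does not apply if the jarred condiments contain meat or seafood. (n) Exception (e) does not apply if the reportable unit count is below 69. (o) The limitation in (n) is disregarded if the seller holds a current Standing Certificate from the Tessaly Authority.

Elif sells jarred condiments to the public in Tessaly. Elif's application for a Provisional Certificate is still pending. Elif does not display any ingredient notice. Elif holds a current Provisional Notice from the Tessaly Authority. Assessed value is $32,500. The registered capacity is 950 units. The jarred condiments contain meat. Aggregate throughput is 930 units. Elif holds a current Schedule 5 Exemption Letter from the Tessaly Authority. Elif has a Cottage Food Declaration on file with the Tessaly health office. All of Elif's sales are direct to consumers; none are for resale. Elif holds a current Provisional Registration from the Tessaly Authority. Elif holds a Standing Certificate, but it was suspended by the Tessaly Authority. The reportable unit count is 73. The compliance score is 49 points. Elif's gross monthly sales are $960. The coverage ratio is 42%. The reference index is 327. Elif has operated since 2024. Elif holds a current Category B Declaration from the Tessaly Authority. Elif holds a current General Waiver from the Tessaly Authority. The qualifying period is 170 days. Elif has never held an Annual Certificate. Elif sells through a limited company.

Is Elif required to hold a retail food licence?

No — exception (c) applies; Elif is not required to hold a retail food licence.

Exception (a) fails — no ingredient notice is displayed.
Exception (b) does not apply: there is no Provisional Certificate in force.
Exception (c): the compliance score is 49 points, meeting the 42 points threshold; gross monthly sales are $960, below the $1,000 limit — every condition holds. Applying paragraphs (f)–(l): (f) would limit (c) — a current Category B Declaration is held — but (g) sets (f) aside: (g) applies — a current General Waiver is held. (h) operates (assessed value is $32,500, less than the $39,000 limit), but yields to (i): (i) is triggered — the registered capacity is 950 units, less than the 1,250 units limit. (j) would limit (i) — the reference index is 327, below the 385 limit — but (k) sets (j) aside: (k) operates against (j): aggregate throughput is 930 units, less than the 960 units limit. (l), which would lift (k), is not engaged — no sales are for resale. Exception (c) stands.
All of (d)'s requirements are met (a current Provisional Notice is held; the coverage ratio is 42%, under the 54% limit). But applying paragraph (m): (m) operates against (d): the jarred condiments contain meat. So (d) is unavailable.
Exception (e) requires that the seller holds a current Annual Certificate from the Tessaly Authority; but the Annual Certificate is not current, so (e) is unavailable.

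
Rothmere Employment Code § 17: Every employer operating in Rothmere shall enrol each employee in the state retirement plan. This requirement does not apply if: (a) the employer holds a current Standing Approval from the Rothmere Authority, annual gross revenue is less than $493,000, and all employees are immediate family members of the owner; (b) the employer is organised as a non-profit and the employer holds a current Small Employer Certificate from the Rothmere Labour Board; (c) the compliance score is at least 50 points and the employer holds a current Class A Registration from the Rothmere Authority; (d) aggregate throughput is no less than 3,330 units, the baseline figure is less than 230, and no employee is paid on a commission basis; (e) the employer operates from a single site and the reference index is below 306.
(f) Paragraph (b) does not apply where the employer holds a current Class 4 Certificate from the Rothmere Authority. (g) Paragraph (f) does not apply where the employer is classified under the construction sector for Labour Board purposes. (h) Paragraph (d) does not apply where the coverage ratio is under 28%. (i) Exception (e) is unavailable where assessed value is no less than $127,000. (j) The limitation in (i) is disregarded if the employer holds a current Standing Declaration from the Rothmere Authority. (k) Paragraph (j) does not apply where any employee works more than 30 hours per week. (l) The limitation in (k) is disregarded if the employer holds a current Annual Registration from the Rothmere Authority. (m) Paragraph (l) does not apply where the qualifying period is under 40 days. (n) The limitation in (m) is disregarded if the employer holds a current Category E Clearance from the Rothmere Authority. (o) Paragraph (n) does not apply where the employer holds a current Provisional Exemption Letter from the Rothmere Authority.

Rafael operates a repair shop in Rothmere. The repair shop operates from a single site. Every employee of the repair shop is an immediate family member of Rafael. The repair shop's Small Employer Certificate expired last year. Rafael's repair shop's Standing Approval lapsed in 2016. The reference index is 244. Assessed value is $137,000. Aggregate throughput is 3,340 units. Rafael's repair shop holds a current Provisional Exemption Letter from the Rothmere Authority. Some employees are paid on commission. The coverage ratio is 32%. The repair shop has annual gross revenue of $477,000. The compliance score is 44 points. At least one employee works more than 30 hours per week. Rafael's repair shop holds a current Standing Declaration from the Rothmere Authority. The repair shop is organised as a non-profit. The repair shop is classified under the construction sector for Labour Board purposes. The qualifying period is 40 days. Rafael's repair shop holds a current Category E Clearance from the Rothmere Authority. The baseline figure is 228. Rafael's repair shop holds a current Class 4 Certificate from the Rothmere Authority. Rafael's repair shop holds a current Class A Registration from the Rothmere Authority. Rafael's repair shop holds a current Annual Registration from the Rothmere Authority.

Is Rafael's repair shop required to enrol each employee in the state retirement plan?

Exception (a) does not apply: no current Standing Approval is held.
Exception (b) does not apply: the Small Employer Certificate has expired.
Exception (c) does not apply: the compliance score is 44 points, short of 50 points.
Exception (d) requires that no employee is paid on a commission basis; but some employees are paid on commission, so (d) is unavailable.
All of (e)'s requirements are met (the employer operates from a single site; the reference index is 244, below the 306 limit). Considering the limiting provisions: (i) would limit (e) — assessed value is $137,000, meeting the $127,000 threshold — but (j) sets (i) aside: (j) operates against (i): a current Standing Declaration is held. (k) would limit (j) — at least one employee exceeds 30 hours/week — but (l) sets (k) aside: (l) operates against (k): a current Annual Registration is held. (m) does not operate here (the qualifying period is 40 days, not under 40 days), so (l) stands. (e) remains available.

No — exception (e) applies; Rafael's repair shop is not required to enrol each employee in the state retirement plan.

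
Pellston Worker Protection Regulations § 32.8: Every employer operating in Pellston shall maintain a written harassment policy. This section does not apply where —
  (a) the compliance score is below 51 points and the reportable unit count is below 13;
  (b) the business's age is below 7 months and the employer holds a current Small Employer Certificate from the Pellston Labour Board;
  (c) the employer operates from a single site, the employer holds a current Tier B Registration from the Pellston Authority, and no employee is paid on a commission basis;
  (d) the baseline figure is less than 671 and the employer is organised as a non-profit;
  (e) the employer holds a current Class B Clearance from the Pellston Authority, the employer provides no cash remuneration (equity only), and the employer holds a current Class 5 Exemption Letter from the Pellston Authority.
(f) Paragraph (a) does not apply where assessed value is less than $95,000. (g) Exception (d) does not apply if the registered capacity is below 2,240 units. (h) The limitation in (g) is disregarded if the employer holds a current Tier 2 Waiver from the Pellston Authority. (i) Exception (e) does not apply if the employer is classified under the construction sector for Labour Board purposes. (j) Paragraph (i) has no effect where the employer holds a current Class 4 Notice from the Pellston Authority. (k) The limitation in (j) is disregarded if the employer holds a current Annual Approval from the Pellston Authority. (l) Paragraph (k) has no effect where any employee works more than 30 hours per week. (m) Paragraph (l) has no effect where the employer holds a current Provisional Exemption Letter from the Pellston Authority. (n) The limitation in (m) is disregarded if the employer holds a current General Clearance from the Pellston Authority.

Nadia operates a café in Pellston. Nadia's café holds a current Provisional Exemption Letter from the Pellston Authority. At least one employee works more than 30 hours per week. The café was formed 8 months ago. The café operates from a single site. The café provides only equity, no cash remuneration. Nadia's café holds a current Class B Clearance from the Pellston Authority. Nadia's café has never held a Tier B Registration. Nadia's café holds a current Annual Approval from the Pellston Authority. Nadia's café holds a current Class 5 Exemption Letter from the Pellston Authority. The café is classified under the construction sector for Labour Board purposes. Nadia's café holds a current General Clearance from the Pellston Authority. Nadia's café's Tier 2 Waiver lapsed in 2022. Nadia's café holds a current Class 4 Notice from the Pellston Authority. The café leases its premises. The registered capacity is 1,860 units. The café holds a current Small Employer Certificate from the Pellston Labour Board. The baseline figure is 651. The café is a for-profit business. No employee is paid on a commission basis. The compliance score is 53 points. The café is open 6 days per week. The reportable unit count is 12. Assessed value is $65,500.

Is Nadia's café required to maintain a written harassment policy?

Exception (a) fails — the compliance score is 53 points, not below 51 points.
Exception (b) requires that the business's age is below 7 months; but the business's age is 8 months, not below 7 months, so (b) is unavailable.
Exception (c) fails — the Tier B Registration is not current.
Exception (d) fails — the employer is for-profit.
Exception (e)'s conditions are all satisfied: a current Class B Clearance is held; remuneration is equity-only; a current Class 5 Exemption Letter is held. As to paragraphs (i)–(n): (i) would limit (e) — the café is classified under the construction sector — but (j) sets (i) aside: (j) operates against (i): a current Class 4 Notice is held. (k) is engaged (a current Annual Approval is held), but is itself disapplied by (l): (l) operates against (k): at least one employee exceeds 30 hours/week. (m) would limit (l) — a current Provisional Exemption Letter is held — but (n) sets (m) aside: (n) is triggered — a current General Clearance is held. (e) remains available.

No — exception (e) applies; Nadia's café is not required to maintain a written harassment policy.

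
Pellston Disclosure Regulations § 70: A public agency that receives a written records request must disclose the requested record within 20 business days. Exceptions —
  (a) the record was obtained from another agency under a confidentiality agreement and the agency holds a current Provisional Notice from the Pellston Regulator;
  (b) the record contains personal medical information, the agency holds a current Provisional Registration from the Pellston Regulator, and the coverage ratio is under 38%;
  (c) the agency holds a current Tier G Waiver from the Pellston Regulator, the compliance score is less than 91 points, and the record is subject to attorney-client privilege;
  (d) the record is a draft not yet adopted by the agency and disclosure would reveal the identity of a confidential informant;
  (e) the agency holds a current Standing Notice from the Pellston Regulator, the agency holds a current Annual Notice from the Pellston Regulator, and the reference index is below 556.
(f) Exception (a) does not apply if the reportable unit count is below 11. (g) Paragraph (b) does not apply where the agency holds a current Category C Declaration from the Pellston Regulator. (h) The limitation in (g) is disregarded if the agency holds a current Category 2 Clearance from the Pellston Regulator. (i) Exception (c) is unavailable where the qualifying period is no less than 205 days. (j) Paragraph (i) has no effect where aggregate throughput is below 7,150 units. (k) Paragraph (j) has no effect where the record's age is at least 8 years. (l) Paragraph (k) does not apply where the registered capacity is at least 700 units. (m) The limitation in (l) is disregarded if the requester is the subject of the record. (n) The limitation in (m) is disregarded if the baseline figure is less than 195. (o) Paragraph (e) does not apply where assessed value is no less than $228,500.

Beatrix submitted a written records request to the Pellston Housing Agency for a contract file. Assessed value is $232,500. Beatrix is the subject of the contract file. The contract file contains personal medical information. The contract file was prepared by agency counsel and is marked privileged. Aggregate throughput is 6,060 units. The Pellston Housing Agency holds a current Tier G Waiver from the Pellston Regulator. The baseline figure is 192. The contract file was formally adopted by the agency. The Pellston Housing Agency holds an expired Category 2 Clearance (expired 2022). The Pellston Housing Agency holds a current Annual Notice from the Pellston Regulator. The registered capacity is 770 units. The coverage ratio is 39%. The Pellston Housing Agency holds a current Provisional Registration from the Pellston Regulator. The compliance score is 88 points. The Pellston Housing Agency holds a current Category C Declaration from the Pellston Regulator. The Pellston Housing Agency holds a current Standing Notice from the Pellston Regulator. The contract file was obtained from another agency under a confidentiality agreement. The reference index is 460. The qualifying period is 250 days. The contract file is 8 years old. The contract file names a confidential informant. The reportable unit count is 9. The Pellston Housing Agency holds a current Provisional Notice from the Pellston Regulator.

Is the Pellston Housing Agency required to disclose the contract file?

No — exception (c) applies; the Pellston Housing Agency is not required to disclose the contract file.

All of (a)'s requirements are met (the contract file was obtained under a confidentiality agreement; a current Provisional Notice is held). Turning to paragraph (f): (f) operates against (a): the reportable unit count is 9, below the 11 limit. Exception (a) does not apply.
Exception (b) does not apply: the coverage ratio is 39%, not under 38%.
Exception (c)'s conditions are all satisfied: a current Tier G Waiver is held; the compliance score is 88 points, less than the 91 points limit; the contract file is privileged. Under paragraphs (i)–(n): (i) would limit (c) — the qualifying period is 250 days, meeting the 205 days threshold — but (j) sets (i) aside: (j) operates against (i): aggregate throughput is 6,060 units, below the 7,150 units limit. (k) would limit (j) — the record's age is 8 years, meeting the 8 years threshold — but (l) sets (k) aside: (l) operates against (k): the registered capacity is 770 units, meeting the 700 units threshold. (m) would limit (l) — Beatrix is the subject of the contract file — but (n) sets (m) aside: (n) operates against (m): the baseline figure is 192, less than the 195 limit. So (c) applies.
Exception (d) fails — the contract file has been formally adopted.
Exception (e): a current Standing Notice is held; a current Annual Notice is held; the reference index is 460, below the 556 limit — every condition holds. However, paragraph (o) must be considered: (o) operates against (e): assessed value is $232,500, meeting the $228,500 threshold. (e) is therefore removed.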